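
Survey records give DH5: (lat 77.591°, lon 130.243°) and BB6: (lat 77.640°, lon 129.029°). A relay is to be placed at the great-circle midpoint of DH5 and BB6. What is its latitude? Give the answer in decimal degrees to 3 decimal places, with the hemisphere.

Bx = cos φ₂ cos Δλ = 0.214005,  By = cos φ₂ sin Δλ = -0.004535
φₘ = atan2(sin φ₁ + sin φ₂, √((cos φ₁ + Bx)² + By²)) = 77.61617°
λₘ = λ₁ + atan2(By, cos φ₁ + Bx) = 129.63718°

77.616°N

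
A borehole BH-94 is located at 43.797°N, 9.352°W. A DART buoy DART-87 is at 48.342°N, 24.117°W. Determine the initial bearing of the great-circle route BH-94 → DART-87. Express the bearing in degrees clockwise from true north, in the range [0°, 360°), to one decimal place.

299.1°

Δλ = -14.7650°
y = sin Δλ · cos φ₂ = -0.169398
x = cos φ₁ sin φ₂ − sin φ₁ cos φ₂ cos Δλ = 0.094433
θ = atan2(y, x) = -60.8621° → 299.1379° (mod 360°)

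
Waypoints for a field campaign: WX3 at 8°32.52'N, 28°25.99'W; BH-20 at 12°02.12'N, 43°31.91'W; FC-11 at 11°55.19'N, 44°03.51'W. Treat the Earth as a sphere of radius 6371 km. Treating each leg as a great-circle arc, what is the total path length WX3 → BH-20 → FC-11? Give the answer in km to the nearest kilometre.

WX3: φ = +8.54200°, λ = -28.43317°
BH-20: φ = +12.03533°, λ = -43.53183°
FC-11: φ = +11.91983°, λ = -44.05850°
WX3→BH-20: c = 0.266290 rad, d = 1696.53 km
BH-20→FC-11: c = 0.009215 rad, d = 58.71 km
Total = 1696.53 + 58.71 = 1755.24 km

1755 km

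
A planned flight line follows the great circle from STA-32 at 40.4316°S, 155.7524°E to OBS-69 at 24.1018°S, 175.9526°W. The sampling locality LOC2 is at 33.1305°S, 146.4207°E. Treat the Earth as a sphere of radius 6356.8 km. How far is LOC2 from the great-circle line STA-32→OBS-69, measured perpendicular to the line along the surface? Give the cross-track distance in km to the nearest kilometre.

1068 km

δ₁₃ = central angle STA-32→LOC2 = 0.182151 rad  (haversine)
θ₁₃ = bearing STA-32→LOC2 = 311.443°,  θ₁₂ = bearing STA-32→OBS-69 = 64.065°
dₓₜ = R·arcsin(sin δ₁₃ · sin(θ₁₃ − θ₁₂)) = 6356.8·arcsin(0.18115·sin(247.379°)) = -1067.934 km
|dₓₜ| = 1067.934 km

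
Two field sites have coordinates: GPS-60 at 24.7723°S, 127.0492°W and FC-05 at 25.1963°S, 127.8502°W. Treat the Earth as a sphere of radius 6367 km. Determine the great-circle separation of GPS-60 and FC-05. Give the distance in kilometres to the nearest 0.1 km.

93.4 km

Δφ = -0.4240°,  Δλ = -0.8010°
a = sin²(Δφ/2) + cos φ₁ cos φ₂ sin²(Δλ/2) = 0.000054
c = 2·arcsin(√a) = 0.014674 rad = 0.8408°
d = R·c = 6367 × 0.014674 = 93.4 km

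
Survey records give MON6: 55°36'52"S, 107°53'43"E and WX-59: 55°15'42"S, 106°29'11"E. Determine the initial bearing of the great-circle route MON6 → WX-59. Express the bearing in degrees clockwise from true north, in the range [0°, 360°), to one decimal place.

293.2°

MON6: φ = -55.61444°, λ = +107.89528°
WX-59: φ = -55.26167°, λ = +106.48639°
Δλ = -1.4089°
y = sin Δλ · cos φ₂ = -0.014011
x = cos φ₁ sin φ₂ − sin φ₁ cos φ₂ cos Δλ = 0.006015
θ = atan2(y, x) = -66.7655° → 293.2345° (mod 360°)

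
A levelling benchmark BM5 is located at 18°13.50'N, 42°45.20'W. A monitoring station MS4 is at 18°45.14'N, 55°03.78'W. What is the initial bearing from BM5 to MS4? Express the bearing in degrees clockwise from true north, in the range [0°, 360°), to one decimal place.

BM5: φ = +18.22500°, λ = -42.75333°
MS4: φ = +18.75233°, λ = -55.06300°
Δλ = -12.3097°
y = sin Δλ · cos φ₂ = -0.201878
x = cos φ₁ sin φ₂ − sin φ₁ cos φ₂ cos Δλ = 0.016012
θ = atan2(y, x) = -85.4650° → 274.5350° (mod 360°)

274.5°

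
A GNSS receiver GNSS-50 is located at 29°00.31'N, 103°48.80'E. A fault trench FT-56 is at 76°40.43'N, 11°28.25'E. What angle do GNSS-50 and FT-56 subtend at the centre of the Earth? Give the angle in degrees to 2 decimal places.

62.38°

GNSS-50: φ = +29.00517°, λ = +103.81333°
FT-56: φ = +76.67383°, λ = +11.47083°
Δφ = 47.6687°,  Δλ = -92.3425°
a = sin²(Δφ/2) + cos φ₁ cos φ₂ sin²(Δλ/2) = 0.268204
c = 2·arcsin(√a) = 1.088750 rad = 62.3808°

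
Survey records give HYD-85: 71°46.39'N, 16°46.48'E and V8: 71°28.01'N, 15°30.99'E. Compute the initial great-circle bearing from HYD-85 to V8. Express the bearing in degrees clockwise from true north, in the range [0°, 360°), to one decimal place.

232.9°

HYD-85: φ = +71.77317°, λ = +16.77467°
V8: φ = +71.46683°, λ = +15.51650°
Δλ = -1.2582°
y = sin Δλ · cos φ₂ = -0.006979
x = cos φ₁ sin φ₂ − sin φ₁ cos φ₂ cos Δλ = -0.005274
θ = atan2(y, x) = -127.0758° → 232.9242° (mod 360°)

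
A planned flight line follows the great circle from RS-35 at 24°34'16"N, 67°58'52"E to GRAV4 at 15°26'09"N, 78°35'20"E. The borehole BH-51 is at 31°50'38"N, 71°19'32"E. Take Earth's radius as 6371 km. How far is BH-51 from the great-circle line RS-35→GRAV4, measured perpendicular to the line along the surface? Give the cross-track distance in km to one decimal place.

823.2 km

RS-35: φ = +24.57111°, λ = +67.98111°
GRAV4: φ = +15.43583°, λ = +78.58889°
BH-51: φ = +31.84389°, λ = +71.32556°
δ₁₃ = central angle RS-35→BH-51 = 0.136936 rad  (haversine)
θ₁₃ = bearing RS-35→BH-51 = 21.287°,  θ₁₂ = bearing RS-35→GRAV4 = 130.568°
dₓₜ = R·arcsin(sin δ₁₃ · sin(θ₁₃ − θ₁₂)) = 6371·arcsin(0.13651·sin(-109.281°)) = -823.203 km
|dₓₜ| = 823.203 km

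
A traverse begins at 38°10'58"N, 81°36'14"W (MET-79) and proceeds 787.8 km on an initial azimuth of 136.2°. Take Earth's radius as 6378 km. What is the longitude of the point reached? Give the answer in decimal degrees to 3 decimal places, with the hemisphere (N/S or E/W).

MET-79: φ = +38.18278°, λ = -81.60389°
δ = d/R = 787.8/6378 = 0.123518 rad
φ₂ = arcsin(sin φ₁ cos δ + cos φ₁ sin δ cos θ)
   = arcsin(0.61817·0.99238 + 0.78604·0.12320·-0.72176) = 32.92661°
λ₂ = λ₁ + atan2(sin θ sin δ cos φ₁, cos δ − sin φ₁ sin φ₂) = -75.77289°

75.773°W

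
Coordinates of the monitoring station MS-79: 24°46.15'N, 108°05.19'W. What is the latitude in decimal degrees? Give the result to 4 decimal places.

24° + 46.15′/60 = 24 + 0.76917 = 24.7692°

24.7692°N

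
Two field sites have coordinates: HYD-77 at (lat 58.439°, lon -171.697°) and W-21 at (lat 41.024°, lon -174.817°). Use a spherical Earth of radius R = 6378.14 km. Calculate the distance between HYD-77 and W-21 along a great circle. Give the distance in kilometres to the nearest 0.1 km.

Δφ = -17.4150°,  Δλ = -3.1200°
a = sin²(Δφ/2) + cos φ₁ cos φ₂ sin²(Δλ/2) = 0.023212
c = 2·arcsin(√a) = 0.305899 rad = 17.5267°
d = R·c = 6378.14 × 0.305899 = 1951.1 km

1951.1 km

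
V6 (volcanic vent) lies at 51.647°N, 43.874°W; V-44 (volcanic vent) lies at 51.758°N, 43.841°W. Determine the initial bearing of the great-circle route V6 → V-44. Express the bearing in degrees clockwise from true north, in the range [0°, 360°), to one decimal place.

Δλ = 0.0330°
y = sin Δλ · cos φ₂ = 0.000357
x = cos φ₁ sin φ₂ − sin φ₁ cos φ₂ cos Δλ = 0.001937
θ = atan2(y, x) = 10.4266° → 10.4266° (mod 360°)

10.4°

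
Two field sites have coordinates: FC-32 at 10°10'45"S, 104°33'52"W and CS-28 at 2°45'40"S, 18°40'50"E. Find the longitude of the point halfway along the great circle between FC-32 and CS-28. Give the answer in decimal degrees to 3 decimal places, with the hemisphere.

42.162°W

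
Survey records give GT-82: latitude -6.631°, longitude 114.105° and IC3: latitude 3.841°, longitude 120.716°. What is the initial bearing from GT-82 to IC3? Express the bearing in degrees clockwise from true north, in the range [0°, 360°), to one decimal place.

Δλ = 6.6110°
y = sin Δλ · cos φ₂ = 0.114869
x = cos φ₁ sin φ₂ − sin φ₁ cos φ₂ cos Δλ = 0.180989
θ = atan2(y, x) = 32.4023° → 32.4023° (mod 360°)

32.4°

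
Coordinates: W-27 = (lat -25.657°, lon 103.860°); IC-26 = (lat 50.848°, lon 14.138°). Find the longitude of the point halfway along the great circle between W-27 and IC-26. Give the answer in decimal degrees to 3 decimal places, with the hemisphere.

Bx = cos φ₂ cos Δλ = 0.003063,  By = cos φ₂ sin Δλ = -0.631372
φₘ = atan2(sin φ₁ + sin φ₂, √((cos φ₁ + Bx)² + By²)) = 17.24948°
λₘ = λ₁ + atan2(By, cos φ₁ + Bx) = 68.94260°

68.943°E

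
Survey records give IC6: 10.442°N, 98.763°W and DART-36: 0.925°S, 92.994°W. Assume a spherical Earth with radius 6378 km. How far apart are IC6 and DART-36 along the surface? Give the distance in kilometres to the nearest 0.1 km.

Δφ = -11.3670°,  Δλ = 5.7690°
a = sin²(Δφ/2) + cos φ₁ cos φ₂ sin²(Δλ/2) = 0.012298
c = 2·arcsin(√a) = 0.222247 rad = 12.7338°
d = R·c = 6378 × 0.222247 = 1417.5 km

1417.5 km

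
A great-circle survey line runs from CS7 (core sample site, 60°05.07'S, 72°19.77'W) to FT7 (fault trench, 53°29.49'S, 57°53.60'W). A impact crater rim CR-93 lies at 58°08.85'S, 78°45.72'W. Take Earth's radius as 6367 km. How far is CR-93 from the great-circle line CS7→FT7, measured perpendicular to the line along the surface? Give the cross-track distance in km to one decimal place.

CS7: φ = -60.08450°, λ = -72.32950°
FT7: φ = -53.49150°, λ = -57.89333°
CR-93: φ = -58.14750°, λ = -78.76200°
δ₁₃ = central angle CS7→CR-93 = 0.066771 rad  (haversine)
θ₁₃ = bearing CS7→CR-93 = 297.609°,  θ₁₂ = bearing CS7→FT7 = 56.403°
dₓₜ = R·arcsin(sin δ₁₃ · sin(θ₁₃ − θ₁₂)) = 6367·arcsin(0.06672·sin(241.207°)) = -372.502 km
|dₓₜ| = 372.502 km

372.5 km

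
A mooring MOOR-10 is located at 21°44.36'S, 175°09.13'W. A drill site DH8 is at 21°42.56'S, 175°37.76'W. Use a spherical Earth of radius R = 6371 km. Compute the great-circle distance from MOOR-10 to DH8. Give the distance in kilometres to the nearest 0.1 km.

MOOR-10: φ = -21.73933°, λ = -175.15217°
DH8: φ = -21.70933°, λ = -175.62933°
Δφ = 0.0300°,  Δλ = -0.4772°
a = sin²(Δφ/2) + cos φ₁ cos φ₂ sin²(Δλ/2) = 0.000015
c = 2·arcsin(√a) = 0.007754 rad = 0.4443°
d = R·c = 6371 × 0.007754 = 49.4 km

49.4 km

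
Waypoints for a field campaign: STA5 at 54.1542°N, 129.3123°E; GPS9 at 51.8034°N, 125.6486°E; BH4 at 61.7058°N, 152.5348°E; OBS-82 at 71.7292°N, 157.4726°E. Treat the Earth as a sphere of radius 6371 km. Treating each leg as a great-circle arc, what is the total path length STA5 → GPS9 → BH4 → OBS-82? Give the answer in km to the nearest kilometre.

3445 km

STA5→GPS9: c = 0.056250 rad, d = 358.37 km
GPS9→BH4: c = 0.306420 rad, d = 1952.20 km
BH4→OBS-82: c = 0.178082 rad, d = 1134.56 km
Total = 358.37 + 1952.20 + 1134.56 = 3445.13 km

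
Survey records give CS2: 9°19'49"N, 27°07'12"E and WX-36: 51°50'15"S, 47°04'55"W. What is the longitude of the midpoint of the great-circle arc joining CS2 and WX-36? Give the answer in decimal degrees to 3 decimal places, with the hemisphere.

CS2: φ = +9.33028°, λ = +27.12000°
WX-36: φ = -51.83750°, λ = -47.08194°
Bx = cos φ₂ cos Δλ = 0.168220,  By = cos φ₂ sin Δλ = -0.594554
φₘ = atan2(sin φ₁ + sin φ₂, √((cos φ₁ + Bx)² + By²)) = -25.66245°
λₘ = λ₁ + atan2(By, cos φ₁ + Bx) = -0.11805°

0.118°W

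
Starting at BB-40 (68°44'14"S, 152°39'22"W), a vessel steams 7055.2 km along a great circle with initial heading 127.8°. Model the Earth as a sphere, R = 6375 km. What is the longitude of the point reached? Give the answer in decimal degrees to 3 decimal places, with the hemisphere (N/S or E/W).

BB-40: φ = -68.73722°, λ = -152.65611°
δ = d/R = 7055.2/6375 = 1.106698 rad
φ₂ = arcsin(sin φ₁ cos δ + cos φ₁ sin δ cos θ)
   = arcsin(-0.93193·0.44762 + 0.36265·0.89423·-0.61291) = -38.01763°
λ₂ = λ₁ + atan2(sin θ sin δ cos φ₁, cos δ − sin φ₁ sin φ₂) = -36.40634°

36.406°W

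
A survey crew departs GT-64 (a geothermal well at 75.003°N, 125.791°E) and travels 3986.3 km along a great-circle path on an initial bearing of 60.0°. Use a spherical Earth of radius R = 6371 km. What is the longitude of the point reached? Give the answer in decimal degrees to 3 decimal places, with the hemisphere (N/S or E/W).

136.007°W

δ = d/R = 3986.3/6371 = 0.625695 rad
φ₂ = arcsin(sin φ₁ cos δ + cos φ₁ sin δ cos θ)
   = arcsin(0.96594·0.81056 + 0.25877·0.58566·0.50000) = 59.17358°
λ₂ = λ₁ + atan2(sin θ sin δ cos φ₁, cos δ − sin φ₁ sin φ₂) = -136.00661°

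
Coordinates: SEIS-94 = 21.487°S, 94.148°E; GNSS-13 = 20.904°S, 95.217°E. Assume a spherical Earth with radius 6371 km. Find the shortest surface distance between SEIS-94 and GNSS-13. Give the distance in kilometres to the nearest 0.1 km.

128.4 km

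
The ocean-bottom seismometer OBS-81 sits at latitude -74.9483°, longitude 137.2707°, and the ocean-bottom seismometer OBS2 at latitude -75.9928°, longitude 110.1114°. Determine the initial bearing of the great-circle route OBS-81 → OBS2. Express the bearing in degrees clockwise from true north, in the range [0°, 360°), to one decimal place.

248.3°

Δλ = -27.1593°
y = sin Δλ · cos φ₂ = -0.110485
x = cos φ₁ sin φ₂ − sin φ₁ cos φ₂ cos Δλ = -0.044001
θ = atan2(y, x) = -111.7151° → 248.2849° (mod 360°)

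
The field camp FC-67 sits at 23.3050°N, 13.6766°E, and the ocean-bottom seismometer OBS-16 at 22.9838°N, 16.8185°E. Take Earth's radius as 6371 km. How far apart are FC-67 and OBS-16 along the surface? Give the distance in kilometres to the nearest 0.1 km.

323.2 km

Δφ = -0.3212°,  Δλ = 3.1419°
a = sin²(Δφ/2) + cos φ₁ cos φ₂ sin²(Δλ/2) = 0.000643
c = 2·arcsin(√a) = 0.050733 rad = 2.9068°
d = R·c = 6371 × 0.050733 = 323.2 km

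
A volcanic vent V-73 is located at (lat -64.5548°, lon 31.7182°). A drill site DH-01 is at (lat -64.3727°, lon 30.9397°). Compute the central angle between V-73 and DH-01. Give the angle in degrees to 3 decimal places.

Δφ = 0.1821°,  Δλ = -0.7785°
a = sin²(Δφ/2) + cos φ₁ cos φ₂ sin²(Δλ/2) = 0.000011
c = 2·arcsin(√a) = 0.006664 rad = 0.3818°

0.382°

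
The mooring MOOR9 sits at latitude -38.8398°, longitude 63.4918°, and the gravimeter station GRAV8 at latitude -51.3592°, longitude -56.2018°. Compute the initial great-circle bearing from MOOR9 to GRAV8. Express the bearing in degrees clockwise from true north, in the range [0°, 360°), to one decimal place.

214.1°

Δλ = -119.6936°
y = sin Δλ · cos φ₂ = -0.542439
x = cos φ₁ sin φ₂ − sin φ₁ cos φ₂ cos Δλ = -0.802372
θ = atan2(y, x) = -145.9395° → 214.0605° (mod 360°)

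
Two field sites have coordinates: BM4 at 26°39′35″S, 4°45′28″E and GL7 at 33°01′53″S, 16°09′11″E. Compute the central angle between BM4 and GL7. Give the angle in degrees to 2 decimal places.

BM4: φ = -26.65972°, λ = +4.75778°
GL7: φ = -33.03139°, λ = +16.15306°
Δφ = -6.3717°,  Δλ = 11.3953°
a = sin²(Δφ/2) + cos φ₁ cos φ₂ sin²(Δλ/2) = 0.010473
c = 2·arcsin(√a) = 0.205037 rad = 11.7478°

11.75°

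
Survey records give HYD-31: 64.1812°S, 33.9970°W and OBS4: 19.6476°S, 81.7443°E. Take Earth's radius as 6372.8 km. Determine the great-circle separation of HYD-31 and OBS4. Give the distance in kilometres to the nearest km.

9215 km

Δφ = 44.5336°,  Δλ = 115.7413°
a = sin²(Δφ/2) + cos φ₁ cos φ₂ sin²(Δλ/2) = 0.437735
c = 2·arcsin(√a) = 1.445942 rad = 82.8464°
d = R·c = 6372.8 × 1.445942 = 9214.7 km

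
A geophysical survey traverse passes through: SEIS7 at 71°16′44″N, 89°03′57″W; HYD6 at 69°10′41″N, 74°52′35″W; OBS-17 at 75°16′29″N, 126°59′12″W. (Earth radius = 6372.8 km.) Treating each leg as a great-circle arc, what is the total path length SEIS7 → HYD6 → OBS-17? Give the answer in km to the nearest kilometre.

SEIS7: φ = +71.27889°, λ = -89.06583°
HYD6: φ = +69.17806°, λ = -74.87639°
OBS-17: φ = +75.27472°, λ = -126.98667°
SEIS7→HYD6: c = 0.091169 rad, d = 581.00 km
HYD6→OBS-17: c = 0.285643 rad, d = 1820.35 km
Total = 581.00 + 1820.35 = 2401.35 km

2401 km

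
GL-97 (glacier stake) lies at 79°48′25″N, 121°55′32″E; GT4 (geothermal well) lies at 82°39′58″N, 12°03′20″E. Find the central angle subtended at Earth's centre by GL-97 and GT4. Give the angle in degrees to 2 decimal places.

14.42°

GL-97: φ = +79.80694°, λ = +121.92556°
GT4: φ = +82.66611°, λ = +12.05556°
Δφ = 2.8592°,  Δλ = -109.8700°
a = sin²(Δφ/2) + cos φ₁ cos φ₂ sin²(Δλ/2) = 0.015756
c = 2·arcsin(√a) = 0.251713 rad = 14.4221°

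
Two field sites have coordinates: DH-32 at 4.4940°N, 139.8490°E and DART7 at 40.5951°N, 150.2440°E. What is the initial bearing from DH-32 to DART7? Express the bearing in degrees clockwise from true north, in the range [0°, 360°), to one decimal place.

13.1°

Δλ = 10.3950°
y = sin Δλ · cos φ₂ = 0.137008
x = cos φ₁ sin φ₂ − sin φ₁ cos φ₂ cos Δλ = 0.590188
θ = atan2(y, x) = 13.0693° → 13.0693° (mod 360°)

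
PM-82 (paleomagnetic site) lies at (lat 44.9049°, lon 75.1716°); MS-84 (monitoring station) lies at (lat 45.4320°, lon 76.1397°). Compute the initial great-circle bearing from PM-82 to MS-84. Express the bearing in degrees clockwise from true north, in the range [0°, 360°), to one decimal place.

52.0°

Δλ = 0.9681°
y = sin Δλ · cos φ₂ = 0.011857
x = cos φ₁ sin φ₂ − sin φ₁ cos φ₂ cos Δλ = 0.009270
θ = atan2(y, x) = 51.9797° → 51.9797° (mod 360°)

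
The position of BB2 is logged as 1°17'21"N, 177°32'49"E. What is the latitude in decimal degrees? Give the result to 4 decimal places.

1° + 17′/60 + 21″/3600 = 1 + 0.28333 + 0.00583 = 1.2892°

1.2892°N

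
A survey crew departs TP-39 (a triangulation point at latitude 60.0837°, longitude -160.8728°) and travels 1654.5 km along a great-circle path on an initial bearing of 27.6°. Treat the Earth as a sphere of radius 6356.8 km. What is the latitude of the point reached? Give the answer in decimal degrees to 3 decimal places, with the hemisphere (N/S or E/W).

72.046°N

δ = d/R = 1654.5/6356.8 = 0.260272 rad
φ₂ = arcsin(sin φ₁ cos δ + cos φ₁ sin δ cos θ)
   = arcsin(0.86675·0.96632 + 0.49873·0.25734·0.88620) = 72.04583°
λ₂ = λ₁ + atan2(sin θ sin δ cos φ₁, cos δ − sin φ₁ sin φ₂) = -138.11870°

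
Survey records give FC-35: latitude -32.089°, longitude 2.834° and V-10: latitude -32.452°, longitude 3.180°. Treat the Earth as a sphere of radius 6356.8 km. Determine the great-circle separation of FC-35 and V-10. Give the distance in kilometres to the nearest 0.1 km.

Δφ = -0.3630°,  Δλ = 0.3460°
a = sin²(Δφ/2) + cos φ₁ cos φ₂ sin²(Δλ/2) = 0.000017
c = 2·arcsin(√a) = 0.008137 rad = 0.4662°
d = R·c = 6356.8 × 0.008137 = 51.7 km

51.7 km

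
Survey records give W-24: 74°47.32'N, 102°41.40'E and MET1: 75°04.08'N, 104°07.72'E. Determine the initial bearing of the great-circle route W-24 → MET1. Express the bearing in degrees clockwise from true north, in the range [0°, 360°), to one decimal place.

52.6°

W-24: φ = +74.78867°, λ = +102.69000°
MET1: φ = +75.06800°, λ = +104.12867°
Δλ = 1.4387°
y = sin Δλ · cos φ₂ = 0.006469
x = cos φ₁ sin φ₂ − sin φ₁ cos φ₂ cos Δλ = 0.004954
θ = atan2(y, x) = 52.5583° → 52.5583° (mod 360°)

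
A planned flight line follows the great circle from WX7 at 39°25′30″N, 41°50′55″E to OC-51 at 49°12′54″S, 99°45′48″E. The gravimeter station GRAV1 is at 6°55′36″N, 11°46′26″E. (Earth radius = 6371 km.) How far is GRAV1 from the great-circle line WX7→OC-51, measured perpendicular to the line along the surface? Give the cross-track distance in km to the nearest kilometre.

WX7: φ = +39.42500°, λ = +41.84861°
OC-51: φ = -49.21500°, λ = +99.76333°
GRAV1: φ = +6.92667°, λ = +11.77389°
δ₁₃ = central angle WX7→GRAV1 = 0.737470 rad  (haversine)
θ₁₃ = bearing WX7→GRAV1 = 227.717°,  θ₁₂ = bearing WX7→OC-51 = 145.499°
dₓₜ = R·arcsin(sin δ₁₃ · sin(θ₁₃ − θ₁₂)) = 6371·arcsin(0.67242·sin(82.218°)) = 4645.315 km
|dₓₜ| = 4645.315 km

4645 km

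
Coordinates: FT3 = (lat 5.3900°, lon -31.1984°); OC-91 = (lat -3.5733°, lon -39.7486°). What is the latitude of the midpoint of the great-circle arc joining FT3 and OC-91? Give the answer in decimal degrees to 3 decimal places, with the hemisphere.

Bx = cos φ₂ cos Δλ = 0.986963,  By = cos φ₂ sin Δλ = -0.148387
φₘ = atan2(sin φ₁ + sin φ₂, √((cos φ₁ + Bx)² + By²)) = 0.91088°
λₘ = λ₁ + atan2(By, cos φ₁ + Bx) = -35.47882°

0.911°N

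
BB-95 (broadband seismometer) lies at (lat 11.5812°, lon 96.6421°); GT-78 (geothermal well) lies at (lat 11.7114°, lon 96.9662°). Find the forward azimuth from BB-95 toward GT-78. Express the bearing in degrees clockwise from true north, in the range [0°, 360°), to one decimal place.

Δλ = 0.3241°
y = sin Δλ · cos φ₂ = 0.005539
x = cos φ₁ sin φ₂ − sin φ₁ cos φ₂ cos Δλ = 0.002276
θ = atan2(y, x) = 67.6653° → 67.6653° (mod 360°)

67.7°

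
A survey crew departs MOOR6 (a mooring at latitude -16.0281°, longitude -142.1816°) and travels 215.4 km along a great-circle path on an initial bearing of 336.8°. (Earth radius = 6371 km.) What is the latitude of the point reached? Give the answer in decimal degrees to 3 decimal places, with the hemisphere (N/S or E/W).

14.246°S

δ = d/R = 215.4/6371 = 0.033809 rad
φ₂ = arcsin(sin φ₁ cos δ + cos φ₁ sin δ cos θ)
   = arcsin(-0.27611·0.99943 + 0.96113·0.03380·0.91914) = -14.24621°
λ₂ = λ₁ + atan2(sin θ sin δ cos φ₁, cos δ − sin φ₁ sin φ₂) = -142.96881°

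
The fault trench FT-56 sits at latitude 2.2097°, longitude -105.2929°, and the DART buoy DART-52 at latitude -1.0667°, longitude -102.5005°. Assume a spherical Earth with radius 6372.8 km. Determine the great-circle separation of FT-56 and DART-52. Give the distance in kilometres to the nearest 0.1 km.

478.8 km

Δφ = -3.2764°,  Δλ = 2.7924°
a = sin²(Δφ/2) + cos φ₁ cos φ₂ sin²(Δλ/2) = 0.001410
c = 2·arcsin(√a) = 0.075129 rad = 4.3046°
d = R·c = 6372.8 × 0.075129 = 478.8 km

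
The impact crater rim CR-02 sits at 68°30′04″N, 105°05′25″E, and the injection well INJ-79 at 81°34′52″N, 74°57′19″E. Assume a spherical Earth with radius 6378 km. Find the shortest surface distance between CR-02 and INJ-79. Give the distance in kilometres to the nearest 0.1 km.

CR-02: φ = +68.50111°, λ = +105.09028°
INJ-79: φ = +81.58111°, λ = +74.95528°
Δφ = 13.0800°,  Δλ = -30.1350°
a = sin²(Δφ/2) + cos φ₁ cos φ₂ sin²(Δλ/2) = 0.016598
c = 2·arcsin(√a) = 0.258388 rad = 14.8046°
d = R·c = 6378 × 0.258388 = 1648.0 km

1648.0 km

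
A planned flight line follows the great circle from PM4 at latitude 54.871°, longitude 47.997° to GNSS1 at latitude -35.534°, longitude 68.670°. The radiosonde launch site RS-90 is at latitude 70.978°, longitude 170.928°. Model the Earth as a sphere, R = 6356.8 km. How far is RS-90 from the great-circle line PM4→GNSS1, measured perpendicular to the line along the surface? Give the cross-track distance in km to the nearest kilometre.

δ₁₃ = central angle PM4→RS-90 = 0.834913 rad  (haversine)
θ₁₃ = bearing PM4→RS-90 = 21.658°,  θ₁₂ = bearing PM4→GNSS1 = 163.292°
dₓₜ = R·arcsin(sin δ₁₃ · sin(θ₁₃ − θ₁₂)) = 6356.8·arcsin(0.74124·sin(-141.635°)) = -3039.001 km
|dₓₜ| = 3039.001 km

3039 km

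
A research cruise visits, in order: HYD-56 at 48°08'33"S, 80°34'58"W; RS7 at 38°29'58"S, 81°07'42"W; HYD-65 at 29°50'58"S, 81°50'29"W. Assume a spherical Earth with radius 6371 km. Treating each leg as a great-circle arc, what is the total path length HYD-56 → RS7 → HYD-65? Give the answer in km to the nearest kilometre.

2037 km

HYD-56: φ = -48.14250°, λ = -80.58278°
RS7: φ = -38.49944°, λ = -81.12833°
HYD-65: φ = -29.84944°, λ = -81.84139°
HYD-56→RS7: c = 0.168444 rad, d = 1073.16 km
RS7→HYD-65: c = 0.151320 rad, d = 964.06 km
Total = 1073.16 + 964.06 = 2037.22 km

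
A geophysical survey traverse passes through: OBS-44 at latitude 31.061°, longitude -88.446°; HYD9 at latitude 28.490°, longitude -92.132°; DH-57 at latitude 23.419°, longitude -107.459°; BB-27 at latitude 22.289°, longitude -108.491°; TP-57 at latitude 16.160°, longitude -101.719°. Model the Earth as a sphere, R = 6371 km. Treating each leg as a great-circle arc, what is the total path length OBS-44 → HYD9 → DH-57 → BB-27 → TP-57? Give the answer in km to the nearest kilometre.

OBS-44→HYD9: c = 0.071626 rad, d = 456.33 km
HYD9→DH-57: c = 0.256037 rad, d = 1631.21 km
DH-57→BB-27: c = 0.025777 rad, d = 164.22 km
BB-27→TP-57: c = 0.154532 rad, d = 984.52 km
Total = 456.33 + 1631.21 + 164.22 + 984.52 = 3236.29 km

3236 km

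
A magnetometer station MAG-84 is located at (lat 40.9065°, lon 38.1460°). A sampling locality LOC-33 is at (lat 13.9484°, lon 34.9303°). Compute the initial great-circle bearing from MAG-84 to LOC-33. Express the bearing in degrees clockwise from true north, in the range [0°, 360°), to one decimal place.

186.9°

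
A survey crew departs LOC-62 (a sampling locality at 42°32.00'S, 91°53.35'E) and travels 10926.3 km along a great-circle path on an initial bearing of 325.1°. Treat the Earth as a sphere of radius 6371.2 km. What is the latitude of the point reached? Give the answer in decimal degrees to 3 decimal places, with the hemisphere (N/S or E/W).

LOC-62: φ = -42.53333°, λ = +91.88917°
δ = d/R = 10926.3/6371.2 = 1.714952 rad
φ₂ = arcsin(sin φ₁ cos δ + cos φ₁ sin δ cos θ)
   = arcsin(-0.67602·-0.14366 + 0.73688·0.98963·0.82015) = 44.04339°
λ₂ = λ₁ + atan2(sin θ sin δ cos φ₁, cos δ − sin φ₁ sin φ₂) = 39.91783°

44.043°N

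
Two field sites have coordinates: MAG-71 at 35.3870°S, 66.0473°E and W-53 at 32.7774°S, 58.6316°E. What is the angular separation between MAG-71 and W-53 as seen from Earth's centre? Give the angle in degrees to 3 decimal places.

Δφ = 2.6096°,  Δλ = -7.4157°
a = sin²(Δφ/2) + cos φ₁ cos φ₂ sin²(Δλ/2) = 0.003385
c = 2·arcsin(√a) = 0.116430 rad = 6.6709°

6.671°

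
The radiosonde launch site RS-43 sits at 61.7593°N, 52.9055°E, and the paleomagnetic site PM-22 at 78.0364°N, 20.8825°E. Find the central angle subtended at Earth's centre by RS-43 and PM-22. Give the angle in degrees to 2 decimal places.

Δφ = 16.2771°,  Δλ = -32.0230°
a = sin²(Δφ/2) + cos φ₁ cos φ₂ sin²(Δλ/2) = 0.027504
c = 2·arcsin(√a) = 0.333225 rad = 19.0924°

19.09°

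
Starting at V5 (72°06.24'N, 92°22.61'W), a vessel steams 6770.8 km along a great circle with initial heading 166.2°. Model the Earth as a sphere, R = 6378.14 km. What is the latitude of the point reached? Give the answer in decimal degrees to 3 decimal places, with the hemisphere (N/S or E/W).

11.734°N

V5: φ = +72.10400°, λ = -92.37683°
δ = d/R = 6770.8/6378.14 = 1.061563 rad
φ₂ = arcsin(sin φ₁ cos δ + cos φ₁ sin δ cos θ)
   = arcsin(0.95162·0.48751 + 0.30729·0.87312·-0.97113) = 11.73374°
λ₂ = λ₁ + atan2(sin θ sin δ cos φ₁, cos δ − sin φ₁ sin φ₂) = -80.09544°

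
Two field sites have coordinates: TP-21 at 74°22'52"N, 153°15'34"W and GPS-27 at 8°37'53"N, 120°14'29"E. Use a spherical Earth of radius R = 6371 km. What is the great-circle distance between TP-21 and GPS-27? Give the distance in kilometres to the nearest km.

8979 km

TP-21: φ = +74.38111°, λ = -153.25944°
GPS-27: φ = +8.63139°, λ = +120.24139°
Δφ = -65.7497°,  Δλ = -86.4992°
a = sin²(Δφ/2) + cos φ₁ cos φ₂ sin²(Δλ/2) = 0.419605
c = 2·arcsin(√a) = 1.409306 rad = 80.7473°
d = R·c = 6371 × 1.409306 = 8978.7 km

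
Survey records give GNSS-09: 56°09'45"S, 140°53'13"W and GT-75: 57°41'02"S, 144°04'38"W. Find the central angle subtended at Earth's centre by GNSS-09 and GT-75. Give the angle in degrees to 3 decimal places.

GNSS-09: φ = -56.16250°, λ = -140.88694°
GT-75: φ = -57.68389°, λ = -144.07722°
Δφ = -1.5214°,  Δλ = -3.1903°
a = sin²(Δφ/2) + cos φ₁ cos φ₂ sin²(Δλ/2) = 0.000407
c = 2·arcsin(√a) = 0.040348 rad = 2.3117°

2.312°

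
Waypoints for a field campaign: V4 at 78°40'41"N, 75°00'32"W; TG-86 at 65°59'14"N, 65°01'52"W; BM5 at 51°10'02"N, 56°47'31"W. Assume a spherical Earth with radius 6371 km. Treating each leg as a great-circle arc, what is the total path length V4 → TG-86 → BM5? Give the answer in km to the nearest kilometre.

3158 km

V4: φ = +78.67806°, λ = -75.00889°
TG-86: φ = +65.98722°, λ = -65.03111°
BM5: φ = +51.16722°, λ = -56.79194°
V4→TG-86: c = 0.226932 rad, d = 1445.78 km
TG-86→BM5: c = 0.268762 rad, d = 1712.28 km
Total = 1445.78 + 1712.28 = 3158.06 km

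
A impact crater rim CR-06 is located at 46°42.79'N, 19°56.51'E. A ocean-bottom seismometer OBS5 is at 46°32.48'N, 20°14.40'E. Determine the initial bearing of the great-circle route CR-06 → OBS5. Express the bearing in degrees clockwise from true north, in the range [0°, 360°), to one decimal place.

CR-06: φ = +46.71317°, λ = +19.94183°
OBS5: φ = +46.54133°, λ = +20.24000°
Δλ = 0.2982°
y = sin Δλ · cos φ₂ = 0.003579
x = cos φ₁ sin φ₂ − sin φ₁ cos φ₂ cos Δλ = -0.002992
θ = atan2(y, x) = 129.8942° → 129.8942° (mod 360°)

129.9°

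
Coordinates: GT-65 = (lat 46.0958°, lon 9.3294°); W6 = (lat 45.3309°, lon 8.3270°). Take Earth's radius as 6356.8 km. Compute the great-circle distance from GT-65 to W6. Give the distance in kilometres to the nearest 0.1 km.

115.0 km

Δφ = -0.7649°,  Δλ = -1.0024°
a = sin²(Δφ/2) + cos φ₁ cos φ₂ sin²(Δλ/2) = 0.000082
c = 2·arcsin(√a) = 0.018095 rad = 1.0368°
d = R·c = 6356.8 × 0.018095 = 115.0 km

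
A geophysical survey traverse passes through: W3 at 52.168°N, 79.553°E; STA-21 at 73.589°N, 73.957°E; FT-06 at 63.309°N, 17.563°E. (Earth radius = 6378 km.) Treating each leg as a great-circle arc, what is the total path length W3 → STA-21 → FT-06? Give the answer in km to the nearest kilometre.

W3→STA-21: c = 0.376122 rad, d = 2398.90 km
STA-21→FT-06: c = 0.383711 rad, d = 2447.31 km
Total = 2398.90 + 2447.31 = 4846.21 km

4846 km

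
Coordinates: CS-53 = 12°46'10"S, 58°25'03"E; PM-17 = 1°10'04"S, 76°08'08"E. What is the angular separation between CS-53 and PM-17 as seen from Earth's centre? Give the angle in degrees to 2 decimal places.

CS-53: φ = -12.76944°, λ = +58.41750°
PM-17: φ = -1.16778°, λ = +76.13556°
Δφ = 11.6017°,  Δλ = 17.7181°
a = sin²(Δφ/2) + cos φ₁ cos φ₂ sin²(Δλ/2) = 0.033341
c = 2·arcsin(√a) = 0.367251 rad = 21.0419°

21.04°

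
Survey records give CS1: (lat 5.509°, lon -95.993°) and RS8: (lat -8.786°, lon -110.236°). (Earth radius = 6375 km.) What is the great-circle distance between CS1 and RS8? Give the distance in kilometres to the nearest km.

Δφ = -14.2950°,  Δλ = -14.2430°
a = sin²(Δφ/2) + cos φ₁ cos φ₂ sin²(Δλ/2) = 0.030600
c = 2·arcsin(√a) = 0.351669 rad = 20.1491°
d = R·c = 6375 × 0.351669 = 2241.9 km

2242 km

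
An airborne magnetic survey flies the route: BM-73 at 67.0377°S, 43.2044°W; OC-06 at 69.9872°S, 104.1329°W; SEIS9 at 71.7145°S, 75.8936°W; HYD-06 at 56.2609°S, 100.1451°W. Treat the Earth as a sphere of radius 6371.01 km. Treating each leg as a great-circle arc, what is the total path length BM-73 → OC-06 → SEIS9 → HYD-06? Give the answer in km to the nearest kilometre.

5489 km

BM-73→OC-06: c = 0.376284 rad, d = 2397.31 km
OC-06→SEIS9: c = 0.162872 rad, d = 1037.66 km
SEIS9→HYD-06: c = 0.322430 rad, d = 2054.21 km
Total = 2397.31 + 1037.66 + 2054.21 = 5489.17 km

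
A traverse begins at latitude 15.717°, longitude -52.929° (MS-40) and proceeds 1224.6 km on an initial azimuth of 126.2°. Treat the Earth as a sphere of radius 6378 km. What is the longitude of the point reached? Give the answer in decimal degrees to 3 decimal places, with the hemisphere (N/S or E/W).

43.958°W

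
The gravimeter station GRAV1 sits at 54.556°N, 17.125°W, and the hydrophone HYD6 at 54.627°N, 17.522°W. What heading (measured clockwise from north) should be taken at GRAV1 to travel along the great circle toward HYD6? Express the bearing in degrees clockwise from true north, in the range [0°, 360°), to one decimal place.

Δλ = -0.3970°
y = sin Δλ · cos φ₂ = -0.004011
x = cos φ₁ sin φ₂ − sin φ₁ cos φ₂ cos Δλ = 0.001251
θ = atan2(y, x) = -72.6846° → 287.3154° (mod 360°)

287.3°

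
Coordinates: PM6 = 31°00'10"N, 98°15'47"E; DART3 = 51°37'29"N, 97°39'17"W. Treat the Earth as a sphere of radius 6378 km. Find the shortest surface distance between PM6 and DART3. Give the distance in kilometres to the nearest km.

10708 km

PM6: φ = +31.00278°, λ = +98.26306°
DART3: φ = +51.62472°, λ = -97.65472°
Δφ = 20.6219°,  Δλ = 164.0822°
a = sin²(Δφ/2) + cos φ₁ cos φ₂ sin²(Δλ/2) = 0.553958
c = 2·arcsin(√a) = 1.678923 rad = 96.1952°
d = R·c = 6378 × 1.678923 = 10708.2 km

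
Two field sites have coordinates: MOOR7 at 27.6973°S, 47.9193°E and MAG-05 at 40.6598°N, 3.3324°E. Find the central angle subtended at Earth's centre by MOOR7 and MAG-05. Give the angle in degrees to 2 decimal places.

Δφ = 68.3571°,  Δλ = -44.5869°
a = sin²(Δφ/2) + cos φ₁ cos φ₂ sin²(Δλ/2) = 0.412247
c = 2·arcsin(√a) = 1.394377 rad = 79.8919°

79.89°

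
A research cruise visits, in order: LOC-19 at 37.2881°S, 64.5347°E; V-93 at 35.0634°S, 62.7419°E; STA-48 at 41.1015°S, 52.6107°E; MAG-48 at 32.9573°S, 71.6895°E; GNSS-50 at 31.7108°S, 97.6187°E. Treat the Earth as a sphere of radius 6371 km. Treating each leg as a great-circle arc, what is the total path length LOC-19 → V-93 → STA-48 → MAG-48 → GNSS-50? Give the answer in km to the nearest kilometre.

LOC-19→V-93: c = 0.046318 rad, d = 295.09 km
V-93→STA-48: c = 0.174377 rad, d = 1110.95 km
STA-48→MAG-48: c = 0.300518 rad, d = 1914.60 km
MAG-48→GNSS-50: c = 0.382036 rad, d = 2433.95 km
Total = 295.09 + 1110.95 + 1914.60 + 2433.95 = 5754.60 km

5755 km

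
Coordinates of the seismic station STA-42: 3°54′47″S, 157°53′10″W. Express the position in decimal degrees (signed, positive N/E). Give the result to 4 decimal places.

lat: 3.9131° S → -3.9131°
lon: 157.8861° W → -157.8861°

-3.9131°, -157.8861°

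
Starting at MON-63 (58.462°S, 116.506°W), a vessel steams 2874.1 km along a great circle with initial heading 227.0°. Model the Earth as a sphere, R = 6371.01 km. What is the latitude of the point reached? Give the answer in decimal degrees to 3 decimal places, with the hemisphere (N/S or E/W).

67.302°S

δ = d/R = 2874.1/6371.01 = 0.451122 rad
φ₂ = arcsin(sin φ₁ cos δ + cos φ₁ sin δ cos θ)
   = arcsin(-0.85229·0.89996 + 0.52306·0.43598·-0.68200) = -67.30233°
λ₂ = λ₁ + atan2(sin θ sin δ cos φ₁, cos δ − sin φ₁ sin φ₂) = -172.22885°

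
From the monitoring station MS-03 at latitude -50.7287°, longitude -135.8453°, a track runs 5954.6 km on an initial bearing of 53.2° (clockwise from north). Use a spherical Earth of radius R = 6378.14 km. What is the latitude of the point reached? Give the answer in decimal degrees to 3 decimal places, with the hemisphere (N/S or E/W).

8.964°S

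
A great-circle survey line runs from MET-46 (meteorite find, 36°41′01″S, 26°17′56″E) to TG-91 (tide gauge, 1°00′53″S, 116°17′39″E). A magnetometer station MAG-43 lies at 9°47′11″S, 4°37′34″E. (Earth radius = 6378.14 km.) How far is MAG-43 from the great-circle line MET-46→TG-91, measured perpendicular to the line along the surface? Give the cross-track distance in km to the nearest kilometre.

2664 km

MET-46: φ = -36.68361°, λ = +26.29889°
TG-91: φ = -1.01472°, λ = +116.29417°
MAG-43: φ = -9.78639°, λ = +4.62611°
δ₁₃ = central angle MET-46→MAG-43 = 0.580929 rad  (haversine)
θ₁₃ = bearing MET-46→MAG-43 = 318.460°,  θ₁₂ = bearing MET-46→TG-91 = 90.811°
dₓₜ = R·arcsin(sin δ₁₃ · sin(θ₁₃ − θ₁₂)) = 6378.14·arcsin(0.54880·sin(227.649°)) = -2663.616 km
|dₓₜ| = 2663.616 km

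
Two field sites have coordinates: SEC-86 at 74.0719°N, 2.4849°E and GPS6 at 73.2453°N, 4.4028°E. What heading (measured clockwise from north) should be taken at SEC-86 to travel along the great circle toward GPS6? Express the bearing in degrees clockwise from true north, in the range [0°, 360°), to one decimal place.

145.9°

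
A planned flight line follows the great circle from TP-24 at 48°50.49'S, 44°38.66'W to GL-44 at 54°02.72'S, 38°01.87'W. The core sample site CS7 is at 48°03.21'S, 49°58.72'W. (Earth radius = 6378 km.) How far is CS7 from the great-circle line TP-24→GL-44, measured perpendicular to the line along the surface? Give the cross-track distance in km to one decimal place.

278.2 km

TP-24: φ = -48.84150°, λ = -44.64433°
GL-44: φ = -54.04533°, λ = -38.03117°
CS7: φ = -48.05350°, λ = -49.97867°
δ₁₃ = central angle TP-24→CS7 = 0.063253 rad  (haversine)
θ₁₃ = bearing TP-24→CS7 = 280.550°,  θ₁₂ = bearing TP-24→GL-44 = 144.167°
dₓₜ = R·arcsin(sin δ₁₃ · sin(θ₁₃ − θ₁₂)) = 6378·arcsin(0.06321·sin(136.383°)) = 278.202 km
|dₓₜ| = 278.202 km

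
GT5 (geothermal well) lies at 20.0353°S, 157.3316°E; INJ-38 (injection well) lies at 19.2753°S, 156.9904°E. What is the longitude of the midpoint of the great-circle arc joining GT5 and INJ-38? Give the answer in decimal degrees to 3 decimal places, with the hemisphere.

157.161°E

Bx = cos φ₂ cos Δλ = 0.943927,  By = cos φ₂ sin Δλ = -0.005621
φₘ = atan2(sin φ₁ + sin φ₂, √((cos φ₁ + Bx)² + By²)) = -19.65538°
λₘ = λ₁ + atan2(By, cos φ₁ + Bx) = 157.16060°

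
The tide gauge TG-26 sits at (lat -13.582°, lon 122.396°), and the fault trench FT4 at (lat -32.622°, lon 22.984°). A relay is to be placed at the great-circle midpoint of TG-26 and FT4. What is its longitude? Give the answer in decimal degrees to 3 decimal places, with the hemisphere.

77.513°E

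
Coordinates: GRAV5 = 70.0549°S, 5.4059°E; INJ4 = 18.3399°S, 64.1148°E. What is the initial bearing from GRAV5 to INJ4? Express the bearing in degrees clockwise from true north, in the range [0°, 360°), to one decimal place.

66.3°

Δλ = 58.7089°
y = sin Δλ · cos φ₂ = 0.811135
x = cos φ₁ sin φ₂ − sin φ₁ cos φ₂ cos Δλ = 0.356100
θ = atan2(y, x) = 66.2978° → 66.2978° (mod 360°)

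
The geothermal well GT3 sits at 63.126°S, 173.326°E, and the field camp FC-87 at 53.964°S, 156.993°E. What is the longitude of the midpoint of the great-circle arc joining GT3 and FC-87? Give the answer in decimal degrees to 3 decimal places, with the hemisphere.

Bx = cos φ₂ cos Δλ = 0.564552,  By = cos φ₂ sin Δλ = -0.165440
φₘ = atan2(sin φ₁ + sin φ₂, √((cos φ₁ + Bx)² + By²)) = -58.79986°
λₘ = λ₁ + atan2(By, cos φ₁ + Bx) = 164.08266°

164.083°E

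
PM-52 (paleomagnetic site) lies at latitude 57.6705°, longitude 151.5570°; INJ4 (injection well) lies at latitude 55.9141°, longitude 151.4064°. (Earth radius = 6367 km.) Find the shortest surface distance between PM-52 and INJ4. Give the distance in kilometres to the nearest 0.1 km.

195.4 km

Δφ = -1.7564°,  Δλ = -0.1506°
a = sin²(Δφ/2) + cos φ₁ cos φ₂ sin²(Δλ/2) = 0.000235
c = 2·arcsin(√a) = 0.030689 rad = 1.7583°
d = R·c = 6367 × 0.030689 = 195.4 km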